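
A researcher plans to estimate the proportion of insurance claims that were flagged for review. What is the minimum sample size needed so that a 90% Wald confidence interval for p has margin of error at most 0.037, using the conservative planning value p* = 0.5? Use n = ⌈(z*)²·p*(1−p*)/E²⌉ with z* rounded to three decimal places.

z* = 1.645 at the 90% level.
p*(1−p*) = 0.50·0.50 = 0.2500.
(z*)²·p*(1−p*)/E² = 2.706025·0.2500/0.001369 = 494.161.
⌈494.161⌉ = 495.

n = 495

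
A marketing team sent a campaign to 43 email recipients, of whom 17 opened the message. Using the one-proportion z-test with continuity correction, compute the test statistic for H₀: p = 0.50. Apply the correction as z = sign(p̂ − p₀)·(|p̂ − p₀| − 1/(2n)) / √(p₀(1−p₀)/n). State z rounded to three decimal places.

z = -1.220

The sample proportion is 17/43 = 0.39535. p̂ − p₀ = -0.104651.
1/(2n) = 0.011628.
Corrected numerator: |-0.104651| − 0.011628 = 0.093023.
SE₀ = √(0.50·0.50/43) = 0.076249.
z = (−)0.093023/0.076249 = -1.220.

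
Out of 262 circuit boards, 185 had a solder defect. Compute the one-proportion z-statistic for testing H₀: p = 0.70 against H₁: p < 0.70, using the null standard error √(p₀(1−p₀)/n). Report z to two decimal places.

z = 0.22

The sample proportion is 185/262 = 0.70611.
Under H₀, SE = √(p₀(1−p₀)/n) = √(0.70·0.30/262) = √0.000801527 = 0.028311.
Test statistic: z = 0.00611/0.028311 = 0.22.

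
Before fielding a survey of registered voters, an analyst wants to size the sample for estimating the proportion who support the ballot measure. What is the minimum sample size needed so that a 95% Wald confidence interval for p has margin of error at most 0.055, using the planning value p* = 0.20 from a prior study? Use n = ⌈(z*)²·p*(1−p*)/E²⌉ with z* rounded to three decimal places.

n = 204

For 95% confidence, z* = 1.960.
p*(1−p*) = 0.1600.
(z*)²·p*(1−p*)/E² = 3.841600·0.1600/0.003025 = 203.192.
Rounding up, n = 204.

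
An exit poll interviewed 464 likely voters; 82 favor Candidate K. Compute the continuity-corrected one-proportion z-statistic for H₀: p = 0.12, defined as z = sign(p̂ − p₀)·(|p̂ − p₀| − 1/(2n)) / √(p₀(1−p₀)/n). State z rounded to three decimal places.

z = 3.689

The sample proportion is 82/464 = 0.17672. p̂ − p₀ = 0.056724.
1/(2n) = 0.001078.
Corrected numerator: |0.056724| − 0.001078 = 0.055646.
Under H₀, SE = √(p₀(1−p₀)/n) = √(0.12·0.88/464) = √0.000227586 = 0.015086.
z = +0.055646/0.015086 = 3.689.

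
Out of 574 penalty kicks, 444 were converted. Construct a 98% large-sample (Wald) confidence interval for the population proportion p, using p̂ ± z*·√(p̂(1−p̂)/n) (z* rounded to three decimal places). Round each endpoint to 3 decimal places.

Sample proportion p̂ = 444/574 = 0.77352.
SE = √(p̂(1−p̂)/n) = √(0.175187/574) = 0.017470.
For 98% confidence, z* = 2.326.
Margin = 2.326·0.017470 = 0.04064.
CI: 0.77352 ± 0.04064 = (0.733, 0.814).

(0.733, 0.814)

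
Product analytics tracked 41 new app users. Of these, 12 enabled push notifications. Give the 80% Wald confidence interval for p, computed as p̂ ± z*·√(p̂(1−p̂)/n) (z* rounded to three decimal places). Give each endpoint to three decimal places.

(0.202, 0.384)

With x = 12 successes in n = 41, p̂ = 0.29268.
SE(p̂) = √(0.29268·0.70732/41) = 0.071058.
z* = 1.282 at the 80% level.
Margin of error: 1.282 × 0.071058 = 0.09110.
Interval: 0.29268 ± 0.09110 → (0.202, 0.384).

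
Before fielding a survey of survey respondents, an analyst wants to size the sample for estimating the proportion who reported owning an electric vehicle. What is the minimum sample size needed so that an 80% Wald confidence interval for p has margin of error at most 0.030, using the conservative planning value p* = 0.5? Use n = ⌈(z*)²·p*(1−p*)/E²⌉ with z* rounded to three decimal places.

z* = 1.282 at the 80% level.
p*(1−p*) = 0.50·0.50 = 0.2500.
(z*)²·p*(1−p*)/E² = 1.643524·0.2500/0.000900 = 456.534.
⌈456.534⌉ = 457.

n = 457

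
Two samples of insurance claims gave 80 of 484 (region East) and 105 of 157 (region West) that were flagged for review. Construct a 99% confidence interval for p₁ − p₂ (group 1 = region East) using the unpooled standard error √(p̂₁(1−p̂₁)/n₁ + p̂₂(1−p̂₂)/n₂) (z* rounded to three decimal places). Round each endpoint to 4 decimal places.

p̂₁ = 0.16529, p̂₂ = 0.66879, so the observed difference is -0.50350.
Unpooled SE = √(p̂₁(1−p̂₁)/n₁ + p̂₂(1−p̂₂)/n₂) = √(0.000285059 + 0.001410892) = 0.041182.
z* = 2.576 at the 99% level. Margin of error = 0.10608.
CI: -0.50350 ± 0.10608 = (-0.6096, -0.3974).

(-0.6096, -0.3974)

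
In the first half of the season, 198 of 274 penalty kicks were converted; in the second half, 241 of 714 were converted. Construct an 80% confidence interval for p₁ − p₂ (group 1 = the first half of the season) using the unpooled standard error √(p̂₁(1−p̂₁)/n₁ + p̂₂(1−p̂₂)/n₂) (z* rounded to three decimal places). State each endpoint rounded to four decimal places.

(0.3437, 0.4265)

p̂₁ = 198/274 = 0.72263, p̂₂ = 241/714 = 0.33754; p̂₁ − p̂₂ = 0.38509.
SE = √(0.000731521 + 0.000313172) = √0.001044693 = 0.032322.
z* = 1.282 at the 80% level. Margin of error = 0.04144.
CI: 0.38509 ± 0.04144 = (0.3437, 0.4265).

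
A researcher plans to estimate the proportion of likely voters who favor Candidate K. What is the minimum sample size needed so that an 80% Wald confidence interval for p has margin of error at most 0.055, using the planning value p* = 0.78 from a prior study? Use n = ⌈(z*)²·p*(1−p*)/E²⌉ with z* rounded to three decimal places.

n = 94

For 80% confidence, z* = 1.282.
p*(1−p*) = 0.1716.
(z*)²·p*(1−p*)/E² = 1.643524·0.1716/0.003025 = 93.233.
Rounding up, n = 94.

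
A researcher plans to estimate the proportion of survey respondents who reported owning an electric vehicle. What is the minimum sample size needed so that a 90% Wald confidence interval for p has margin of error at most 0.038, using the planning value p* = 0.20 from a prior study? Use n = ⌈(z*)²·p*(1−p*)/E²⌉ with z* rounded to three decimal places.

z* = 1.645 at the 90% level.
p*(1−p*) = 0.1600.
Required n before rounding: 2.706025 × 0.1600 / 0.038² = 299.837.
⌈299.837⌉ = 300.

n = 300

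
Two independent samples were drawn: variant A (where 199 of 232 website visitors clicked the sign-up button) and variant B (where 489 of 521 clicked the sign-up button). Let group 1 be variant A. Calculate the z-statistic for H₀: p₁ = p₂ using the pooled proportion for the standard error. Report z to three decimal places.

Sample proportions: p̂₁ = 199/232 = 0.85776 and p̂₂ = 489/521 = 0.93858.
Pooling: p̂ = 688/753 = 0.91368.
Pooled SE = √[0.0788700·0.00622973] ≈ 0.022166.
z = (p̂₁ − p̂₂)/SE = (0.85776 − 0.93858)/0.022166 = -0.08082/0.022166 = -3.646.

z = -3.646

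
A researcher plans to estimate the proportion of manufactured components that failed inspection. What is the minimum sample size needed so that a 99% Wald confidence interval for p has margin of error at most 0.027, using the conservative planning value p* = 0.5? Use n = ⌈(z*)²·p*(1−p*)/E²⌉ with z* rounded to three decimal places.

The 99% critical value is z* = 2.576.
p*(1−p*) = 0.2500.
(z*)²·p*(1−p*)/E² = 6.635776·0.2500/0.000729 = 2275.643.
⌈2275.643⌉ = 2276.

n = 2276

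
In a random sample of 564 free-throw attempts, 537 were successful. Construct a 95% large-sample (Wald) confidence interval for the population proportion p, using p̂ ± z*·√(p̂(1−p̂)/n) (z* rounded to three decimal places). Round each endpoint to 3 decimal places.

The sample proportion is 537/564 = 0.95213.
SE(p̂) = √(0.95213·0.04787/564) = 0.008990.
For 95% confidence, z* = 1.960.
Margin of error: 1.960 × 0.008990 = 0.01762.
CI: 0.95213 ± 0.01762 = (0.935, 0.970).

(0.935, 0.970)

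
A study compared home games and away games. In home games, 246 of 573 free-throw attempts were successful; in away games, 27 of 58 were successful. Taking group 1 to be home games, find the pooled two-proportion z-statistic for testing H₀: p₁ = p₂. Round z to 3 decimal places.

z = -0.530

Sample proportions: p̂₁ = 246/573 = 0.42932 and p̂₂ = 27/58 = 0.46552.
Pooled p̂ = (246+27)/(573+58) = 273/631 = 0.43265.
Pooled SE = √[0.2454635·0.01898658] ≈ 0.068268.
z = -0.03620/0.068268 = -0.530.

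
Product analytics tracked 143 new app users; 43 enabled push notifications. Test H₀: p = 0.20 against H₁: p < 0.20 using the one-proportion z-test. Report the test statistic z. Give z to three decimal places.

The sample proportion is 43/143 = 0.30070.
Null standard error: √(0.20·0.80/143) = √0.001118881 = 0.033450.
z = (p̂ − p₀)/SE = (0.30070 − 0.20)/0.033450 = 3.010.

z = 3.010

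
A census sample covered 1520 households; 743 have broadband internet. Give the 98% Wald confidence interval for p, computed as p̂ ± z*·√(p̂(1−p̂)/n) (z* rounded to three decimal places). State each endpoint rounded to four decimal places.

(0.4590, 0.5186)

Sample proportion p̂ = 743/1520 = 0.48882.
SE(p̂) = √(0.48882·0.51118/1520) = 0.012822.
z* = 2.326 at the 98% level.
Margin of error: 2.326 × 0.012822 = 0.02982.
So the interval runs from 0.4590 to 0.5186.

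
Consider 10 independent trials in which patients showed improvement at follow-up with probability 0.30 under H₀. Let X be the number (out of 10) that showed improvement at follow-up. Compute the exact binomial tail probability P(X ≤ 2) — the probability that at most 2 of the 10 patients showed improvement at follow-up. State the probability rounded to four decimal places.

P = 0.3828

X is binomial with n = 10 and p = 0.30.
P(X ≤ 2) = C(10,0)·0.30^0·0.70^10 + C(10,1)·0.30^1·0.70^9 + C(10,2)·0.30^2·0.70^8.
= 0.028248 + 0.121061 + 0.233474 = 0.3828.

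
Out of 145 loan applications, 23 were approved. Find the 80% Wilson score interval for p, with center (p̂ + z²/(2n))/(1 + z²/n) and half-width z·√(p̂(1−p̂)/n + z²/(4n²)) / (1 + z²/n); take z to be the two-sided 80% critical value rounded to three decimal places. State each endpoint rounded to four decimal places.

(0.1236, 0.2013)

p̂ = 23/145 = 0.15862; z = 1.282, so z² = 1.643524.
1 + z²/n = 1.011335.
Adjusted center: (0.15862 + z²/(2n))/1.011335 = 0.16245.
Radicand: p̂(1−p̂)/n + z²/(4n²) = 0.000920415 + 0.000019542 = 0.000939957.
Half-width = 1.282·√0.000939957/1.011335 = 0.03886.
So the interval runs from 0.1236 to 0.2013.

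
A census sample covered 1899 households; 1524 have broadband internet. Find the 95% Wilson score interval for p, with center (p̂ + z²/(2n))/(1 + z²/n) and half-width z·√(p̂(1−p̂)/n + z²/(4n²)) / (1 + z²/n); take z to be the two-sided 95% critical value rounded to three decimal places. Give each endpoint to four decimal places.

(0.7840, 0.8198)

Here p̂ = 1524/1899 = 0.80253 and z = 1.960 (z² = 3.841600).
Denominator 1 + z²/n = 1 + 3.841600/1899 = 1.002023.
Adjusted center: (0.80253 + z²/(2n))/1.002023 = 0.80192.
Radicand: p̂(1−p̂)/n + z²/(4n²) = 0.000083453 + 0.000000266 = 0.000083719.
Half-width = z·√(radicand)/denom = 1.960·0.009150/1.002023 = 0.01790.
Interval: 0.80192 ± 0.01790 → (0.7840, 0.8198).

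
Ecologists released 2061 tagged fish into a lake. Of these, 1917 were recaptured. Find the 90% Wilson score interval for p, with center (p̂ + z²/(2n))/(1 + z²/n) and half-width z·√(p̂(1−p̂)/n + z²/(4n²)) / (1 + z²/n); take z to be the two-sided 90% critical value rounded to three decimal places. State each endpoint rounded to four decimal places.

(0.9203, 0.9388)

p̂ = 1917/2061 = 0.93013; z = 1.645, so z² = 2.706025.
1 + z²/n = 1.001313.
Adjusted center: (0.93013 + z²/(2n))/1.001313 = 0.92957.
Radicand: p̂(1−p̂)/n + z²/(4n²) = 0.000031532 + 0.000000159 = 0.000031691.
Half-width = 1.645·√0.000031691/1.001313 = 0.00925.
Interval: 0.92957 ± 0.00925 → (0.9203, 0.9388).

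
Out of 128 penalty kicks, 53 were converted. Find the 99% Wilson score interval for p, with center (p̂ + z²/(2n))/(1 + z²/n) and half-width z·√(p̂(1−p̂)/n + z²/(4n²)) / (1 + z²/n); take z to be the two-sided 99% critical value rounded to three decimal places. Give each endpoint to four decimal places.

(0.3089, 0.5277)

Here p̂ = 53/128 = 0.41406 and z = 2.576 (z² = 6.635776).
1 + z²/n = 1.051842.
Adjusted center: (0.41406 + z²/(2n))/1.051842 = 0.41830.
Radicand: p̂(1−p̂)/n + z²/(4n²) = 0.001895428 + 0.000101254 = 0.001996682.
Half-width = z·√(radicand)/denom = 2.576·0.044684/1.051842 = 0.10943.
Interval: 0.41830 ± 0.10943 → (0.3089, 0.5277).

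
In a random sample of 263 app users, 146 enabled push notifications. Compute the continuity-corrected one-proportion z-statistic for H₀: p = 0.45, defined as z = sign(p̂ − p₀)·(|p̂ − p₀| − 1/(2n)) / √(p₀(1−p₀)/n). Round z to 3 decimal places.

z = 3.365

p̂ = 146/263 = 0.55513. p̂ − p₀ = 0.105133.
Continuity correction 1/(2n) = 1/526 = 0.001901.
Corrected numerator: |0.105133| − 0.001901 = 0.103232.
SE₀ = √(0.45·0.55/263) = 0.030677.
z = (+)0.103232/0.030677 = 3.365.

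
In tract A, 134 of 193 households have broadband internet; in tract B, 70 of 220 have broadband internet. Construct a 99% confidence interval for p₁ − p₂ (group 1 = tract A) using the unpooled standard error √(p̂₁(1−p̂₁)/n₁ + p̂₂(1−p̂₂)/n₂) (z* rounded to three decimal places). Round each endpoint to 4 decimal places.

(0.2585, 0.4938)

p̂₁ = 0.69430, p̂₂ = 0.31818, so the observed difference is 0.37612.
SE = √(0.001099727 + 0.000986101) = √0.002085828 = 0.045671.
z* = 2.576 at the 99% level. Margin of error = 0.11765.
So the interval runs from 0.2585 to 0.4938.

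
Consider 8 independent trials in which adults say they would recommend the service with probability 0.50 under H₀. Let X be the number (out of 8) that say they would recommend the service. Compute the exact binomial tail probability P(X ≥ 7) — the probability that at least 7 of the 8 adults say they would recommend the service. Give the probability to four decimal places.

P = 0.0352

X is binomial with n = 8 and p = 0.50.
P(X ≥ 7) = C(8,7)·0.50^7·0.50^1 + C(8,8)·0.50^8·0.50^0.
= 0.031250 + 0.003906 = 0.0352.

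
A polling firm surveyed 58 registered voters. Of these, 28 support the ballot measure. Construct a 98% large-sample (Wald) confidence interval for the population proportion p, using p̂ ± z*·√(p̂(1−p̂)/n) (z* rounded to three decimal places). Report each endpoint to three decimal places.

Sample proportion p̂ = 28/58 = 0.48276.
SE = √(p̂(1−p̂)/n) = √(0.249703/58) = 0.065614.
The 98% critical value is z* = 2.326.
Margin = 2.326·0.065614 = 0.15262.
CI: 0.48276 ± 0.15262 = (0.330, 0.635).

(0.330, 0.635)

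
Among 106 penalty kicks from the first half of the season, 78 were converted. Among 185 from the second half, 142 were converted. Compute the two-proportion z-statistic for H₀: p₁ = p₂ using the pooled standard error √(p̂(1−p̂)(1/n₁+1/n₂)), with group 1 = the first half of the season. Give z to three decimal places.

z = -0.606

p̂₁ = 78/106 = 0.73585, p̂₂ = 142/185 = 0.76757.
Pooling: p̂ = 220/291 = 0.75601.
Pooled SE = √[0.1844570·0.01483937] ≈ 0.052318.
z = (p̂₁ − p̂₂)/SE = (0.73585 − 0.76757)/0.052318 = -0.03172/0.052318 = -0.606.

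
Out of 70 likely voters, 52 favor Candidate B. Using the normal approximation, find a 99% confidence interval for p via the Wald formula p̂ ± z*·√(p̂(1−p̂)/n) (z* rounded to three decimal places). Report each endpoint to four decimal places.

(0.6083, 0.8774)

Sample proportion p̂ = 52/70 = 0.74286.
Standard error of p̂: √(0.191020/70) = √0.002728863 = 0.052239.
z* = 2.576 at the 99% level.
Margin of error: 2.576 × 0.052239 = 0.13457.
CI: 0.74286 ± 0.13457 = (0.6083, 0.8774).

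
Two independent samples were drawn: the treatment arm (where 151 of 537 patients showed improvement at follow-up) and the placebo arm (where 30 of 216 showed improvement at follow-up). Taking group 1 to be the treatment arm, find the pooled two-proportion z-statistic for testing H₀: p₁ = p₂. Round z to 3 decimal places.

p̂₁ = 151/537 = 0.28119, p̂₂ = 30/216 = 0.13889.
Pooled p̂ = (151+30)/(537+216) = 181/753 = 0.24037.
Pooled SE = √[0.1825932·0.00649183] ≈ 0.034429.
z = 0.14230/0.034429 = 4.133.

z = 4.133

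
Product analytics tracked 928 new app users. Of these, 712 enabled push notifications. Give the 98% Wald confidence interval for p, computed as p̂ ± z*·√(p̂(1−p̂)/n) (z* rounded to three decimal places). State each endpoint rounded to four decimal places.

(0.7350, 0.7995)

Sample proportion p̂ = 712/928 = 0.76724.
SE = √(p̂(1−p̂)/n) = √(0.178582/928) = 0.013872.
The 98% critical value is z* = 2.326.
Margin of error: 2.326 × 0.013872 = 0.03227.
So the interval runs from 0.7350 to 0.7995.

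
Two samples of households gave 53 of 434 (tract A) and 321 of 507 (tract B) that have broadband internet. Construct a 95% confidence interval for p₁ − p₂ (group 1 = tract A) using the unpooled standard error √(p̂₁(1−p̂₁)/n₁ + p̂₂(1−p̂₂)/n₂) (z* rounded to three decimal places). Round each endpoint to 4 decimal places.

(-0.5631, -0.4590)

p̂₁ = 0.12212, p̂₂ = 0.63314, so the observed difference is -0.51102.
Unpooled SE = √(p̂₁(1−p̂₁)/n₁ + p̂₂(1−p̂₂)/n₂) = √(0.000247020 + 0.000458136) = 0.026555.
The 95% critical value is z* = 1.960. Margin = 1.960·0.026555 = 0.05205.
So the interval runs from -0.5631 to -0.4590.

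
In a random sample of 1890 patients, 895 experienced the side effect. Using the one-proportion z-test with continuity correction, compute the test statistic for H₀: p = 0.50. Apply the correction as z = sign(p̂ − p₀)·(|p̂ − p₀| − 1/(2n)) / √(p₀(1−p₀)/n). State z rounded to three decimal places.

z = -2.277

The sample proportion is 895/1890 = 0.47354. p̂ − p₀ = -0.026455.
Continuity correction 1/(2n) = 1/3780 = 0.000265.
Corrected numerator: |-0.026455| − 0.000265 = 0.026190.
Under H₀, SE = √(p₀(1−p₀)/n) = √(0.50·0.50/1890) = √0.000132275 = 0.011501.
z = −0.026190/0.011501 = -2.277.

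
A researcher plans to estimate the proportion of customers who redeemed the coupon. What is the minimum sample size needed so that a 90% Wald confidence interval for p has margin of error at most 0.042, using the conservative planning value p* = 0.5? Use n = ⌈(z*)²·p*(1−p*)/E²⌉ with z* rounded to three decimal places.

z* = 1.645 at the 90% level.
p*(1−p*) = 0.50·0.50 = 0.2500.
Required n before rounding: 2.706025 × 0.2500 / 0.042² = 383.507.
Rounding up, n = 384.

n = 384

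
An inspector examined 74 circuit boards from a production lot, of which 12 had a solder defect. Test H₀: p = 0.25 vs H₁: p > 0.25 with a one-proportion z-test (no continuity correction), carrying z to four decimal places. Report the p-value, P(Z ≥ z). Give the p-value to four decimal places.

With x = 12 successes in n = 74, p̂ = 0.16216.
Null standard error: √(0.25·0.75/74) = √0.002533784 = 0.050337.
Test statistic (full precision, shown to 4 dp): z = (12/74 − 0.25)/SE₀ ≈ -1.7450.
p-value = P(Z ≥ z) with z = -1.7450 → 0.9595.

p-value = 0.9595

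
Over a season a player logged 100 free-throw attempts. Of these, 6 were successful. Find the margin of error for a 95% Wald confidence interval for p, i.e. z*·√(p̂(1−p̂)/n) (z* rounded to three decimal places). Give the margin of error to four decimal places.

Sample proportion p̂ = 6/100 = 0.06000.
SE(p̂) = √(0.06000·0.94000/100) = 0.023749.
For 95% confidence, z* = 1.960.
ME = 1.960·0.023749 = 0.0465.

ME = 0.0465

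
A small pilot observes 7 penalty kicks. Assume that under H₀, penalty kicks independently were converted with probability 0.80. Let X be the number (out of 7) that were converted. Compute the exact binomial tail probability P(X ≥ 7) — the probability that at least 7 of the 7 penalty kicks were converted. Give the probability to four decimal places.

X ~ Binomial(n=7, p=0.80).
P(X ≥ 7) = C(7,7)·0.80^7·0.20^0.
= 0.209715 = 0.2097.

P = 0.2097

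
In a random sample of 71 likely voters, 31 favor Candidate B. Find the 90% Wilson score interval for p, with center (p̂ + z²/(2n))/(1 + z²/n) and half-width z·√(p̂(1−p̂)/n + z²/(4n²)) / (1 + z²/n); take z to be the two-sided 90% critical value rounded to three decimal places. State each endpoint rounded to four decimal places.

p̂ = 31/71 = 0.43662; z = 1.645, so z² = 2.706025.
1 + z²/n = 1.038113.
Center = (0.43662 + 0.019057)/1.038113 = 0.43895.
Radicand: p̂(1−p̂)/n + z²/(4n²) = 0.003464548 + 0.000134201 = 0.003598749.
Half-width = 1.645·√0.003598749/1.038113 = 0.09506.
Interval: 0.43895 ± 0.09506 → (0.3439, 0.5340).

(0.3439, 0.5340)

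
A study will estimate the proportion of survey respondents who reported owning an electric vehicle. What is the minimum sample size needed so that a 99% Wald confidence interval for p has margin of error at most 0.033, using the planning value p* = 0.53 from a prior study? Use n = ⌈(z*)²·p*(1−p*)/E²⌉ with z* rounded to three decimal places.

n = 1518

The 99% critical value is z* = 2.576.
p*(1−p*) = 0.2491.
(z*)²·p*(1−p*)/E² = 6.635776·0.2491/0.001089 = 1517.880.
⌈1517.880⌉ = 1518.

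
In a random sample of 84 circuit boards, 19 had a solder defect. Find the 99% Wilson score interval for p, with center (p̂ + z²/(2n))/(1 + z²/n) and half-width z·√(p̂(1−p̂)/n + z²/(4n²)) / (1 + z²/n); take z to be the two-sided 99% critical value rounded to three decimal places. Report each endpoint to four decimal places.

(0.1313, 0.3612)

p̂ = 19/84 = 0.22619; z = 2.576, so z² = 6.635776.
Denominator 1 + z²/n = 1 + 6.635776/84 = 1.078997.
Adjusted center: (0.22619 + z²/(2n))/1.078997 = 0.24624.
Radicand: p̂(1−p̂)/n + z²/(4n²) = 0.002083671 + 0.000235111 = 0.002318782.
Half-width = 2.576·√0.002318782/1.078997 = 0.11496.
So the interval runs from 0.1313 to 0.3612.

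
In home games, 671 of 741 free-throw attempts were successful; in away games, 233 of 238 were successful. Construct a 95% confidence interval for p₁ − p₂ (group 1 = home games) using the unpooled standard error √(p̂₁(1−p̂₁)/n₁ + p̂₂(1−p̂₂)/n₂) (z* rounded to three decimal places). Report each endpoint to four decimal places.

(-0.1013, -0.0456)

p̂₁ = 0.90553, p̂₂ = 0.97899, so the observed difference is -0.07346.
Unpooled SE = √(p̂₁(1−p̂₁)/n₁ + p̂₂(1−p̂₂)/n₂) = √(0.000115443 + 0.000086416) = 0.014208.
For 95% confidence, z* = 1.960. Margin = 1.960·0.014208 = 0.02785.
Interval: -0.07346 ± 0.02785 → (-0.1013, -0.0456).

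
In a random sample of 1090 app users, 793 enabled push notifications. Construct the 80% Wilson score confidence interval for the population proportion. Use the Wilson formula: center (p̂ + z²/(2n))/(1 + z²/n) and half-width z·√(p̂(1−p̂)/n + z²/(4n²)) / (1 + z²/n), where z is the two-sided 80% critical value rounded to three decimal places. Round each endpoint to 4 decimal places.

(0.7099, 0.7445)

p̂ = 793/1090 = 0.72752; z = 1.282, so z² = 1.643524.
Denominator 1 + z²/n = 1 + 1.643524/1090 = 1.001508.
Center = (0.72752 + 0.000754)/1.001508 = 0.72718.
Radicand: p̂(1−p̂)/n + z²/(4n²) = 0.000181865 + 0.000000346 = 0.000182211.
Half-width = 1.282·√0.000182211/1.001508 = 0.01728.
CI: 0.72718 ± 0.01728 = (0.7099, 0.7445).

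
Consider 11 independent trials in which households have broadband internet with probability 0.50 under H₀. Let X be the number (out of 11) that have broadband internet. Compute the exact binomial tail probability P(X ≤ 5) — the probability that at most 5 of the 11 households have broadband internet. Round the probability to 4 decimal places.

X is binomial with n = 11 and p = 0.50.
P(X ≤ 5) = Σ_{j=0}^{5} C(11,j)·0.50^j·0.50^{11−j}.
= 0.000488 + 0.005371 + 0.026855 + 0.080566 + 0.161133 + 0.225586 = 0.5000.

P = 0.5000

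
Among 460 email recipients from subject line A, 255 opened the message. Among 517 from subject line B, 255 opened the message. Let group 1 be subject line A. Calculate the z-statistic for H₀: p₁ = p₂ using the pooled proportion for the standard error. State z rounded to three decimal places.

Sample proportions: p̂₁ = 255/460 = 0.55435 and p̂₂ = 255/517 = 0.49323.
Pooling: p̂ = 510/977 = 0.52201.
Pooled SE = √[0.2495157·0.00410815] ≈ 0.032016.
z = (p̂₁ − p̂₂)/SE = (0.55435 − 0.49323)/0.032016 = 0.06112/0.032016 = 1.909.

z = 1.909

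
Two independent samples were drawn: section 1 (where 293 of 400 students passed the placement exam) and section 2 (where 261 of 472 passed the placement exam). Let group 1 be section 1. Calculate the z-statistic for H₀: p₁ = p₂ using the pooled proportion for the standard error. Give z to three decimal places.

z = 5.488

p̂₁ = 293/400 = 0.73250, p̂₂ = 261/472 = 0.55297.
Pooling: p̂ = 554/872 = 0.63532.
SE = √[p̂(1−p̂)(1/n₁+1/n₂)] = √[0.63532·0.36468·(1/400+1/472)] ≈ 0.032712.
z = (p̂₁ − p̂₂)/SE = (0.73250 − 0.55297)/0.032712 = 0.17953/0.032712 = 5.488.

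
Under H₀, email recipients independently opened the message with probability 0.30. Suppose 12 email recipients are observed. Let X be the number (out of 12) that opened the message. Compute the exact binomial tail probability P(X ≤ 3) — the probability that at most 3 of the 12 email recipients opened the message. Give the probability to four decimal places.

P = 0.4925

X is binomial with n = 12 and p = 0.30.
P(X ≤ 3) = C(12,0)·0.30^0·0.70^12 + C(12,1)·0.30^1·0.70^11 + C(12,2)·0.30^2·0.70^10 + C(12,3)·0.30^3·0.70^9.
= 0.013841 + 0.071184 + 0.167790 + 0.239700 = 0.4925.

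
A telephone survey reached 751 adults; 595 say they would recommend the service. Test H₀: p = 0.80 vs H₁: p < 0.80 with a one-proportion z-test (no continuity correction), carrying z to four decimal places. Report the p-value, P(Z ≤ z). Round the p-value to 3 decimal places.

With x = 595 successes in n = 751, p̂ = 0.79228.
Null standard error: √(0.80·0.20/751) = √0.000213049 = 0.014596.
z = (p̂ − p₀)/SE = (595/751 − 0.80)/0.014596 ≈ -0.5291.
p-value = P(Z ≤ z) with z = -0.5291 → 0.298.

p-value = 0.298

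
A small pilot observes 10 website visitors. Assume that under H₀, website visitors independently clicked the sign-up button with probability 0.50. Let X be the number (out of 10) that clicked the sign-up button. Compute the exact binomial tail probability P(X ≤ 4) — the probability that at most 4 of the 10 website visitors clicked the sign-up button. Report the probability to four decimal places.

X ~ Binomial(n=10, p=0.50).
P(X ≤ 4) = Σ_{j=0}^{4} C(10,j)·0.50^j·0.50^{10−j}.
= 0.000977 + 0.009766 + 0.043945 + 0.117188 + 0.205078 = 0.3770.

P = 0.3770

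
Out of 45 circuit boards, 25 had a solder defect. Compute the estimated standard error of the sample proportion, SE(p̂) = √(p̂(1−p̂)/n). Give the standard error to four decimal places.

SE = 0.0741

Sample proportion p̂ = 25/45 = 0.55556.
p̂(1−p̂) = 0.246913.
Dividing by n and taking the root: √0.005486956 = 0.0741.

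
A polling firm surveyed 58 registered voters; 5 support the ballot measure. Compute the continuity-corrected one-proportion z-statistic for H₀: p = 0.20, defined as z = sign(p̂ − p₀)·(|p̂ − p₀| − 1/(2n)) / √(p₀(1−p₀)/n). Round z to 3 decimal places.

p̂ = 5/58 = 0.08621. p̂ − p₀ = -0.113793.
Continuity correction 1/(2n) = 1/116 = 0.008621.
Corrected numerator: |-0.113793| − 0.008621 = 0.105172.
Null standard error: √(0.20·0.80/58) = √0.002758621 = 0.052523.
z = −0.105172/0.052523 = -2.002.

z = -2.002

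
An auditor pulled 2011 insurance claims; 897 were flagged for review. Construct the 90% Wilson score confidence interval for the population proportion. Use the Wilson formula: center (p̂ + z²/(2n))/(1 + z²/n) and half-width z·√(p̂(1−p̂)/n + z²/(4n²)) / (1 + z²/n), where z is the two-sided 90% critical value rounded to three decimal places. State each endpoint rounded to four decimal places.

(0.4279, 0.4643)

Here p̂ = 897/2011 = 0.44605 and z = 1.645 (z² = 2.706025).
Denominator 1 + z²/n = 1 + 2.706025/2011 = 1.001346.
Adjusted center: (0.44605 + z²/(2n))/1.001346 = 0.44612.
Radicand: p̂(1−p̂)/n + z²/(4n²) = 0.000122869 + 0.000000167 = 0.000123036.
Half-width = 1.645·√0.000123036/1.001346 = 0.01822.
CI: 0.44612 ± 0.01822 = (0.4279, 0.4643).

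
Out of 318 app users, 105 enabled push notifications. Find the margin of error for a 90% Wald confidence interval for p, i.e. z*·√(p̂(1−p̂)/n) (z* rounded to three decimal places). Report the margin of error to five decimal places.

ME = 0.04338

p̂ = 105/318 = 0.33019.
SE(p̂) = √(0.33019·0.66981/318) = 0.026372.
The 90% critical value is z* = 1.645.
So ME = 0.04338.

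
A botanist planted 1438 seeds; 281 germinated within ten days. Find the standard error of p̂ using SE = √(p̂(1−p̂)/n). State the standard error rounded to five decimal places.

SE = 0.01046

p̂ = 281/1438 = 0.19541.
p̂(1−p̂) = 0.19541·0.80459 = 0.157225.
SE = √(0.157225/1438) = 0.01046.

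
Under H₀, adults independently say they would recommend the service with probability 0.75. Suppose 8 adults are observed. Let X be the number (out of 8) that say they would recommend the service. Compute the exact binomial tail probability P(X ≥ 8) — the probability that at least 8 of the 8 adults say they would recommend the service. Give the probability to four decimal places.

P = 0.1001

X is binomial with n = 8 and p = 0.75.
P(X ≥ 8) = C(8,8)·0.75^8·0.25^0.
= 0.100113 = 0.1001.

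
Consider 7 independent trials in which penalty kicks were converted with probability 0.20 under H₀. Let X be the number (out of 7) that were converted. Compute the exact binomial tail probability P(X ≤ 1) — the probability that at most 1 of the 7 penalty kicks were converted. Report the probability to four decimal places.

X ~ Binomial(n=7, p=0.20).
P(X ≤ 1) = C(7,0)·0.20^0·0.80^7 + C(7,1)·0.20^1·0.80^6.
= 0.209715 + 0.367002 = 0.5767.

P = 0.5767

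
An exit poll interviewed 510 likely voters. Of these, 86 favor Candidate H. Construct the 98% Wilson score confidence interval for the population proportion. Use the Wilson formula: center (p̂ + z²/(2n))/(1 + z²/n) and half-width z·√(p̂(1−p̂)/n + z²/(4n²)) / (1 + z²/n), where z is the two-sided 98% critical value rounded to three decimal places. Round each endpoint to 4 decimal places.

(0.1336, 0.2106)

p̂ = 86/510 = 0.16863; z = 2.326, so z² = 5.410276.
Denominator 1 + z²/n = 1 + 5.410276/510 = 1.010608.
Adjusted center: (0.16863 + z²/(2n))/1.010608 = 0.17211.
Radicand: p̂(1−p̂)/n + z²/(4n²) = 0.000274887 + 0.000005200 = 0.000280087.
Half-width = z·√(radicand)/denom = 2.326·0.016736/1.010608 = 0.03852.
CI: 0.17211 ± 0.03852 = (0.1336, 0.2106).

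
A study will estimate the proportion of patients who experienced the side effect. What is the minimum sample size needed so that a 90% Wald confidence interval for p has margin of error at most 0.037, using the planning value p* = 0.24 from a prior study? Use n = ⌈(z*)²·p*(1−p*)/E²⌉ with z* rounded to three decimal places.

n = 361

z* = 1.645 at the 90% level.
p*(1−p*) = 0.24·0.76 = 0.1824.
(z*)²·p*(1−p*)/E² = 2.706025·0.1824/0.001369 = 360.540.
Rounding up, n = 361.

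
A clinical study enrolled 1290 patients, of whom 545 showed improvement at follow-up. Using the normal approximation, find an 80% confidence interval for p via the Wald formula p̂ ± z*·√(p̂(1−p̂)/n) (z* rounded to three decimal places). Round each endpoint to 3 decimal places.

With x = 545 successes in n = 1290, p̂ = 0.42248.
SE = √(p̂(1−p̂)/n) = √(0.243991/1290) = 0.013753.
The 80% critical value is z* = 1.282.
Margin = 1.282·0.013753 = 0.01763.
CI: 0.42248 ± 0.01763 = (0.405, 0.440).

(0.405, 0.440)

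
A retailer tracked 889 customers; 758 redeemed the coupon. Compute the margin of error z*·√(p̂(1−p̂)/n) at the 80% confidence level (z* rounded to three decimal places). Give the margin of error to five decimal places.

Sample proportion p̂ = 758/889 = 0.85264.
SE(p̂) = √(0.85264·0.14736/889) = 0.011888.
The 80% critical value is z* = 1.282.
So ME = 0.01524.

ME = 0.01524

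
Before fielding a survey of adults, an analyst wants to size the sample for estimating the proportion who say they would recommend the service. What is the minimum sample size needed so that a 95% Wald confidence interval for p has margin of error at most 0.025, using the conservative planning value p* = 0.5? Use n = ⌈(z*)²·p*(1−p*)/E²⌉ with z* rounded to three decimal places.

n = 1537

For 95% confidence, z* = 1.960.
p*(1−p*) = 0.2500.
Required n before rounding: 3.841600 × 0.2500 / 0.025² = 1536.640.
Rounding up, n = 1537.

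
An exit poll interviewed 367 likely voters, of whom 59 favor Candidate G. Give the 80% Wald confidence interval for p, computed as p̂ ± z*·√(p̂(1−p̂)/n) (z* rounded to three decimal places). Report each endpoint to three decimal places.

(0.136, 0.185)

Sample proportion p̂ = 59/367 = 0.16076.
Standard error of p̂: √(0.134918/367) = √0.000367625 = 0.019174.
For 80% confidence, z* = 1.282.
Margin = 1.282·0.019174 = 0.02458.
Interval: 0.16076 ± 0.02458 → (0.136, 0.185).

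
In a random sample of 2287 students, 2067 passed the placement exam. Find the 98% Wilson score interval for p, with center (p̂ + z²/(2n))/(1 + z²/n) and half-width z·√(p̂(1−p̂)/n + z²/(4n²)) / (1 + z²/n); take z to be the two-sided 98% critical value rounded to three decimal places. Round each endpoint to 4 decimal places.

Here p̂ = 2067/2287 = 0.90380 and z = 2.326 (z² = 5.410276).
1 + z²/n = 1.002366.
Adjusted center: (0.90380 + z²/(2n))/1.002366 = 0.90285.
Radicand: p̂(1−p̂)/n + z²/(4n²) = 0.000038016 + 0.000000259 = 0.000038275.
Half-width = z·√(radicand)/denom = 2.326·0.006187/1.002366 = 0.01436.
So the interval runs from 0.8885 to 0.9172.

(0.8885, 0.9172)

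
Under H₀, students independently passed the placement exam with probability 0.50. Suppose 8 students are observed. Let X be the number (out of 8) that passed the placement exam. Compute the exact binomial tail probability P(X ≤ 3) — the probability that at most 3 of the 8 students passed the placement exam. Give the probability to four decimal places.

P = 0.3633

X is binomial with n = 8 and p = 0.50.
P(X ≤ 3) = C(8,0)·0.50^0·0.50^8 + C(8,1)·0.50^1·0.50^7 + C(8,2)·0.50^2·0.50^6 + C(8,3)·0.50^3·0.50^5.
= 0.003906 + 0.031250 + 0.109375 + 0.218750 = 0.3633.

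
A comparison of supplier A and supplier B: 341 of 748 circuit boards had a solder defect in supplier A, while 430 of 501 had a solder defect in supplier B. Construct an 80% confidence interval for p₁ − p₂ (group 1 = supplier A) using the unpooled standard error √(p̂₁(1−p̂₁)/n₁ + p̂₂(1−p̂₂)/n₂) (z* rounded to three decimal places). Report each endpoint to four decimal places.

p̂₁ = 341/748 = 0.45588, p̂₂ = 430/501 = 0.85828; p̂₁ − p̂₂ = -0.40240.
Unpooled SE = √(p̂₁(1−p̂₁)/n₁ + p̂₂(1−p̂₂)/n₂) = √(0.000331623 + 0.000242780) = 0.023967.
z* = 1.282 at the 80% level. Margin = 1.282·0.023967 = 0.03073.
CI: -0.40240 ± 0.03073 = (-0.4331, -0.3717).

(-0.4331, -0.3717)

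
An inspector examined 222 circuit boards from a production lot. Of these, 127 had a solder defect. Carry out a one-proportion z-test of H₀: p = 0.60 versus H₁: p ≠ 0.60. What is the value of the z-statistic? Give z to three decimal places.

Sample proportion p̂ = 127/222 = 0.57207.
SE₀ = √(0.60·0.40/222) = 0.032880.
z = (p̂ − p₀)/SE = (0.57207 − 0.60)/0.032880 = -0.849.

z = -0.849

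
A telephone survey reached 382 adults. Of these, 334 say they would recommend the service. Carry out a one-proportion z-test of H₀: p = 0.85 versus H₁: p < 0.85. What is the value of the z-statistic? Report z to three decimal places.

z = 1.333

Sample proportion p̂ = 334/382 = 0.87435.
Null standard error: √(0.85·0.15/382) = √0.000333770 = 0.018269.
z = (0.87435 − 0.85)/0.018269 = 0.02435/0.018269 = 1.333.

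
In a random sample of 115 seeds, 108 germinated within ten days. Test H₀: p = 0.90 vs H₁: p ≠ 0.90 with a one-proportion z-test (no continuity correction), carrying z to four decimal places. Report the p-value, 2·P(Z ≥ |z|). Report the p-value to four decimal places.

p̂ = 108/115 = 0.93913.
SE₀ = √(0.90·0.10/115) = 0.027975.
Test statistic (full precision, shown to 4 dp): z = (108/115 − 0.90)/SE₀ ≈ 1.3988.
From the standard normal, 2·P(Z ≥ |z|) = 0.1619.

p-value = 0.1619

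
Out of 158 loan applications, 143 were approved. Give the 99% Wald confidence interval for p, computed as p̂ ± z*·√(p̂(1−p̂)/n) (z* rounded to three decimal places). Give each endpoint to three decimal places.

The sample proportion is 143/158 = 0.90506.
SE(p̂) = √(0.90506·0.09494/158) = 0.023320.
z* = 2.576 at the 99% level.
Margin = 2.576·0.023320 = 0.06007.
So the interval runs from 0.845 to 0.965.

(0.845, 0.965)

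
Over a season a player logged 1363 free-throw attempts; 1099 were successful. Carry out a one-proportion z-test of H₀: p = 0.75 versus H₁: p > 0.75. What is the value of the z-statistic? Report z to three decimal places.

The sample proportion is 1099/1363 = 0.80631.
Null standard error: √(0.75·0.25/1363) = √0.000137564 = 0.011729.
Test statistic: z = 0.05631/0.011729 = 4.801.

z = 4.801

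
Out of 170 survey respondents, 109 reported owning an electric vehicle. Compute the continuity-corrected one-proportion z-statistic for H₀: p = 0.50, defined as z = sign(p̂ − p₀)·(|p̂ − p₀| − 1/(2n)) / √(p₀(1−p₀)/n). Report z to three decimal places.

z = 3.605

Sample proportion p̂ = 109/170 = 0.64118. p̂ − p₀ = 0.141176.
Continuity correction 1/(2n) = 1/340 = 0.002941.
Corrected numerator: |0.141176| − 0.002941 = 0.138235.
Null standard error: √(0.50·0.50/170) = √0.001470588 = 0.038348.
z = +0.138235/0.038348 = 3.605.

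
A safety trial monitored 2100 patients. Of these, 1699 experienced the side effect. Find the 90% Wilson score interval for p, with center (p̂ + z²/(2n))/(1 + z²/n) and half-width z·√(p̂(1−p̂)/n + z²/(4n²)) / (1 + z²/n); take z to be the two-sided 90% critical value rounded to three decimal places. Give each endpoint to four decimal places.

(0.7945, 0.8228)

Here p̂ = 1699/2100 = 0.80905 and z = 1.645 (z² = 2.706025).
1 + z²/n = 1.001289.
Center = (0.80905 + 0.000644)/1.001289 = 0.80865.
Radicand: p̂(1−p̂)/n + z²/(4n²) = 0.000073566 + 0.000000153 = 0.000073719.
Half-width = z·√(radicand)/denom = 1.645·0.008586/1.001289 = 0.01411.
CI: 0.80865 ± 0.01411 = (0.7945, 0.8228).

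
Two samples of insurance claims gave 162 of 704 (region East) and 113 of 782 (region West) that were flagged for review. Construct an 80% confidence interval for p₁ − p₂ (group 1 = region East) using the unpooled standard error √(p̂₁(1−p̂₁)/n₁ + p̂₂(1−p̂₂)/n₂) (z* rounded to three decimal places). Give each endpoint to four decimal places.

p̂₁ = 162/704 = 0.23011, p̂₂ = 113/782 = 0.14450; p̂₁ − p̂₂ = 0.08561.
SE = √(0.000251650 + 0.000158083) = √0.000409733 = 0.020242.
z* = 1.282 at the 80% level. Margin of error = 0.02595.
CI: 0.08561 ± 0.02595 = (0.0597, 0.1116).

(0.0597, 0.1116)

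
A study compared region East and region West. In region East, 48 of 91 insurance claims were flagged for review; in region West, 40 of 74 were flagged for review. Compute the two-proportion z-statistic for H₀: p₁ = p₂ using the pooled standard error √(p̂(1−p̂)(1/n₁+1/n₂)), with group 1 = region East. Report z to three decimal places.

Sample proportions: p̂₁ = 48/91 = 0.52747 and p̂₂ = 40/74 = 0.54054.
Pooled p̂ = (48+40)/(91+74) = 88/165 = 0.53333.
Pooled SE = √[0.2488889·0.02450252] ≈ 0.078092.
z = -0.01307/0.078092 = -0.167.

z = -0.167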